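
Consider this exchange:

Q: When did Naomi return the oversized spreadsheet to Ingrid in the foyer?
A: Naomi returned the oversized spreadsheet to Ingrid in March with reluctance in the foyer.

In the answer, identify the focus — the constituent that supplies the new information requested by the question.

The wh-word "when" asks about the time.
In the answer, "Naomi", "the oversized spreadsheet", "to Ingrid" and "in the foyer" are given — repeated from the question.
"with reluctance" is also new, but it specifies the manner, which is not what the question asks about — so it is not the focus.
The constituent filling the time gap is "in March"; that is the focus.

in March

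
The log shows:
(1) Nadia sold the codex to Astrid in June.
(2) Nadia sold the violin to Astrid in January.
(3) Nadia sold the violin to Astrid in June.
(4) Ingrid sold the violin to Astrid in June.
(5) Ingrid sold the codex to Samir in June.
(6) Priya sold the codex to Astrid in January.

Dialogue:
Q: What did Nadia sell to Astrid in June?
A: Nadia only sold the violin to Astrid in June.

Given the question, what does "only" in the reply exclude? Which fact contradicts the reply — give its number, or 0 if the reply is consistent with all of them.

1

Answering "What did ...?" puts focus on the thing — here, "the violin".
"Only" then excludes alternative things while the background — agent = Nadia, recipient = Astrid, setting = in June — is held fixed.
Fact (1) shares the background with a different thing (the codex) — counterexample.
(Fact (2) would refute a reading with focus on the setting — but that is not what the question asks.)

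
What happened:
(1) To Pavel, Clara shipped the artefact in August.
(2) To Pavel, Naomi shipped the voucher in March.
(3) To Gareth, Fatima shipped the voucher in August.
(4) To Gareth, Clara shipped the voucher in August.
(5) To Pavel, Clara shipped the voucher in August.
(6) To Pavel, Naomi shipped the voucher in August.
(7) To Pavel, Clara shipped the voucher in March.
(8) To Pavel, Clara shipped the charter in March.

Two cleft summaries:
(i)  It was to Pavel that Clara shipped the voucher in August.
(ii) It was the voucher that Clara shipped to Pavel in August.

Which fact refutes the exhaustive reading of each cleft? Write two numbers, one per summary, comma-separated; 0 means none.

4, 1

(i): focus "Pavel". Looking for same agent, thing, setting (Clara / the voucher / in August) with some other recipient — fact (4) has Gareth there. Refuted.
(ii): focus "the voucher". Looking for same agent, recipient, setting (Clara / Pavel / in August) with some other thing — fact (1) has the artefact there. Refuted.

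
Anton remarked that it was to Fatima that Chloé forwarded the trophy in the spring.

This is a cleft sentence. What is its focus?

to Fatima

In an it-cleft "It was X that/who ...", the clefted constituent X is the focus; the that/who-clause expresses the presupposed open proposition.
Here the focus is "to Fatima". The backgrounded (presupposed) material includes "Chloé", "the trophy" and "in the spring".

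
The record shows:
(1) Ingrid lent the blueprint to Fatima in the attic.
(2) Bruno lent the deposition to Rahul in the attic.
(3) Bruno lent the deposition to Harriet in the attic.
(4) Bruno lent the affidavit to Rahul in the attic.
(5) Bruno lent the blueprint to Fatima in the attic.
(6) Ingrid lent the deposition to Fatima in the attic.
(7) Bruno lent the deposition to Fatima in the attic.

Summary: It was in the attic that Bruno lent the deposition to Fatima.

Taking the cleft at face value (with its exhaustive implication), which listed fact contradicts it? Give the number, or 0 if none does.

0

Focus of the cleft: "in the attic" (the setting). Presupposed background: agent = Bruno, thing = the deposition, recipient = Fatima.
The exhaustive reading says no other setting fits that background.
No listed fact matches the background with a different setting. Exhaustivity holds.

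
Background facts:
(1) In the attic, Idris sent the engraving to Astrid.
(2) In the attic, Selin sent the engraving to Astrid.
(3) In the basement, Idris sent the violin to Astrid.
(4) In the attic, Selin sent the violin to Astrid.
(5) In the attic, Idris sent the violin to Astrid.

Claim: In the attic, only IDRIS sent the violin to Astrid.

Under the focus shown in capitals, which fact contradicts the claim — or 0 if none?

4

Focus (in capitals) is "Idris" — the agent. "Only" excludes alternative agents while holding fixed thing = the violin, recipient = Astrid, setting = in the attic.
Fact (4) shares the background but differs in agent (Selin) — a counterexample.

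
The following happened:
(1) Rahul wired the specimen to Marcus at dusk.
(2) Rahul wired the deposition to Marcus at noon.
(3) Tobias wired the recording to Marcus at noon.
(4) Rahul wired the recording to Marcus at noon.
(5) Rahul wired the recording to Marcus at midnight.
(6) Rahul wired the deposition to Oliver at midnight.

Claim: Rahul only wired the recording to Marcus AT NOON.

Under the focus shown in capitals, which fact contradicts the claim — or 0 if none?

5

The capitals mark "at noon" as focus. So "only" rules out other settings, with the rest (Rahul as agent and the recording as thing and Marcus as recipient) as background.
Fact (5) matches on Rahul as agent and the recording as thing and Marcus as recipient, but has setting = at midnight instead. That refutes the claim.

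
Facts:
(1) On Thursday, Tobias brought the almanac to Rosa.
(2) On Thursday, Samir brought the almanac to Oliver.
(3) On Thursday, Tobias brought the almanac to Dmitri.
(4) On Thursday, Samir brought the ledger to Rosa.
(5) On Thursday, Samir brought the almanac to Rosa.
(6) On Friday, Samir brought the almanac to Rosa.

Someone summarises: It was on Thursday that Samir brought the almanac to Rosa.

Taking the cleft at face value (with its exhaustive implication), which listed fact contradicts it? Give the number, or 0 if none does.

6

Focus of the cleft: "on Thursday" (the setting). Presupposed background: agent = Samir, thing = the almanac, recipient = Rosa.
Exhaustivity: on Thursday is the only setting satisfying that background.
But fact (6) also has agent = Samir, thing = the almanac, recipient = Rosa, with setting = on Friday — so the exhaustive reading fails.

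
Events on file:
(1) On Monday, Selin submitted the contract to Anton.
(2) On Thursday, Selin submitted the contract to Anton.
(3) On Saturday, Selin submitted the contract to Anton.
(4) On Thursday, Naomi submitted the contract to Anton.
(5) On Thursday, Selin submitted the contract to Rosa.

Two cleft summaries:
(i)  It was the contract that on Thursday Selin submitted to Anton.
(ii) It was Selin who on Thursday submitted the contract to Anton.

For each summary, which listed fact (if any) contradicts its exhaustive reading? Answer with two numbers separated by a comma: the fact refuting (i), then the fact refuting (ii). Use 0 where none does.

(i): focus "the contract". No fact shares agent = Selin, recipient = Anton, setting = on Thursday with a different thing. 0.
(ii): focus "Selin". Looking for thing = the contract, recipient = Anton, setting = on Thursday with some other agent — fact (4) has Naomi there. Refuted.

0, 4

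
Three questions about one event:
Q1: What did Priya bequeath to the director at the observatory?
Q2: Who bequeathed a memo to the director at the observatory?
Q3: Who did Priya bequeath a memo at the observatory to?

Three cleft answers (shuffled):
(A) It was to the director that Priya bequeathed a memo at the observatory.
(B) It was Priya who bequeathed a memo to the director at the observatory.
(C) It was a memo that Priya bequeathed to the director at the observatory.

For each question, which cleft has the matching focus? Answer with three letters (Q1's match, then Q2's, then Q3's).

Q1 asks about the direct object; cleft (C) focuses "a memo", which is the direct object — so Q1 → C.
Q2 asks about the subject (agent); cleft (B) focuses "Priya", which is the subject (agent) — so Q2 → B.
Q3 asks about the recipient; cleft (A) focuses "to the director", which is the recipient — so Q3 → A.
Mapping: Q1→C, Q2→B, Q3→A.

CBA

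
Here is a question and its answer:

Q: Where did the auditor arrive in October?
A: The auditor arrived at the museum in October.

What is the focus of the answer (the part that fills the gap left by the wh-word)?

at the museum

The wh-word "where" asks about the location.
In the answer, "the auditor" and "in October" are given — repeated from the question.
The constituent filling the location gap is "at the museum"; that is the focus and would carry nuclear stress.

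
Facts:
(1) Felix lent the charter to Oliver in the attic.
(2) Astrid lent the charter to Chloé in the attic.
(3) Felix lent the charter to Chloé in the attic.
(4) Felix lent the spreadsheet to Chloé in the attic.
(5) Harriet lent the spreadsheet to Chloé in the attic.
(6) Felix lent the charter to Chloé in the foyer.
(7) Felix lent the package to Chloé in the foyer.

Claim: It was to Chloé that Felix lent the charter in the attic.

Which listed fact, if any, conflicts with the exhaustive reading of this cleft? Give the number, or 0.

Focus of the cleft: "Chloé" (the recipient). Presupposed background: agent = Felix, thing = the charter, setting = in the attic.
The exhaustive reading says no other recipient fits that background.
Fact (1) shares the background but with recipient = Oliver; exhaustivity is violated.

1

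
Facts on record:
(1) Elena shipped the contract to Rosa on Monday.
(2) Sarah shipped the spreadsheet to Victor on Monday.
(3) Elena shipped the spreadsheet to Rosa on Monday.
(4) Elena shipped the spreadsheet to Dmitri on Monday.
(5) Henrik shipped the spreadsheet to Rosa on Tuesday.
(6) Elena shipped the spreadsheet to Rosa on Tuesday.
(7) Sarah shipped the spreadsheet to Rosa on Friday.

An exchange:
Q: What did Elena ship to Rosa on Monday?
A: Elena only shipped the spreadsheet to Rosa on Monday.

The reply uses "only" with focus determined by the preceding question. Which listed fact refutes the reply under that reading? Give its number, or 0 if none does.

Answering "What did ...?" puts focus on the thing — here, "the spreadsheet".
"Only" then excludes alternative things while the background — agent = Elena, recipient = Rosa, setting = on Monday — is held fixed.
Fact (1) shares the background with a different thing (the contract) — counterexample.
(Fact (6) would refute a reading with focus on the setting — but that is not what the question asks.)

1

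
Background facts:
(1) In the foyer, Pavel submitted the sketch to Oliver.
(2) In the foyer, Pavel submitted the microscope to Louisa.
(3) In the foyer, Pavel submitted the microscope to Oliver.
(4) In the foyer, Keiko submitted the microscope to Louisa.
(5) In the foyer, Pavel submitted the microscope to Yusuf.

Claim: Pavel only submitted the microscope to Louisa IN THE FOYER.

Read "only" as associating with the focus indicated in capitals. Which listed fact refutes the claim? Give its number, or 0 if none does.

0

The capitals mark "in the foyer" as focus. So "only" rules out other settings, with the rest (agent = Pavel, thing = the microscope, recipient = Louisa) as background.
No fact matches agent = Pavel, thing = the microscope, recipient = Louisa with a different setting — every other fact differs on at least one backgrounded slot. So no fact refutes it.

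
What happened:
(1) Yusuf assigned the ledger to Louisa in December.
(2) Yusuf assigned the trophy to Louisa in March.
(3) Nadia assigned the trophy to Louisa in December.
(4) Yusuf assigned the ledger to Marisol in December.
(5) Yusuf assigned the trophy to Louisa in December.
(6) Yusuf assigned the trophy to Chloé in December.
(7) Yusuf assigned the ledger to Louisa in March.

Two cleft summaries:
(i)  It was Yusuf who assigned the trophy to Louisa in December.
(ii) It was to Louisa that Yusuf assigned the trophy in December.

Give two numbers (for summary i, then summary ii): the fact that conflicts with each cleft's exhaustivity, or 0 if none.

(i): focus "Yusuf". Looking for the trophy as thing and Louisa as recipient and in December as setting with some other agent — fact (3) has Nadia there. Refuted.
(ii): focus "Louisa". Looking for Yusuf as agent and the trophy as thing and in December as setting with some other recipient — fact (6) has Chloé there. Refuted.

3, 6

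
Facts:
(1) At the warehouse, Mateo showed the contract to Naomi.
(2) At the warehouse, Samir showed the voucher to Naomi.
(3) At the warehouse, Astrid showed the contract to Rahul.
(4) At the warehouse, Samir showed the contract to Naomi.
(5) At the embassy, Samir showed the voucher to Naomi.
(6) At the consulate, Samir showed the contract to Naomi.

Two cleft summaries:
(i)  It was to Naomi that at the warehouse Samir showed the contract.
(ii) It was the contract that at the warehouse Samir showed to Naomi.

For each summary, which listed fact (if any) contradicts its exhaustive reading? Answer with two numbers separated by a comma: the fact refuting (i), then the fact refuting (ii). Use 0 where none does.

(i): focus "Naomi". No fact shares same agent, thing, setting (Samir / the contract / at the warehouse) with a different recipient. 0.
(ii): focus "the contract". Looking for same agent, recipient, setting (Samir / Naomi / at the warehouse) with some other thing — fact (2) has the voucher there. Refuted.

0, 2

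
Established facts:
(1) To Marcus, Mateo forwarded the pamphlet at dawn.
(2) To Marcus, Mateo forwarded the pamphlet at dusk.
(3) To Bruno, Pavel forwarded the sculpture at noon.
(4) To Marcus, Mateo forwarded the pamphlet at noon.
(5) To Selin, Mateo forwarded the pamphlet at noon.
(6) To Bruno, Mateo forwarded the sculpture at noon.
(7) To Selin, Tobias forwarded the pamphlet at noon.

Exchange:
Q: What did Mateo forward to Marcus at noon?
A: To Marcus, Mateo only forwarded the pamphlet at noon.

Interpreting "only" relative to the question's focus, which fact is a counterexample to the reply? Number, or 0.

Answering "What did ...?" puts focus on the thing — here, "the pamphlet".
So "only" ranges over things; the rest (same agent, recipient, setting (Mateo / Marcus / at noon)) is presupposed.
No listed fact shares that background with another thing. Nothing contradicts the reply.
(Fact (5) would refute a reading with focus on the recipient — but that is not what the question asks.)

0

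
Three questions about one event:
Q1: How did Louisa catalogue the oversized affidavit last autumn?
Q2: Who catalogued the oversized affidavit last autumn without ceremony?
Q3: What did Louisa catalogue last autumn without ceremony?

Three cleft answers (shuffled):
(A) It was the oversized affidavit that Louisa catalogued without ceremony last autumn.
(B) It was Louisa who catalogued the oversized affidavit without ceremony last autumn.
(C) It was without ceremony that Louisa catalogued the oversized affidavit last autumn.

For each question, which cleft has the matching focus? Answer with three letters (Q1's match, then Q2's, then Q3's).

CBA

Q1 asks about the manner; cleft (C) focuses "without ceremony", which is the manner — so Q1 → C.
Q2 asks about the subject (agent); cleft (B) focuses "Louisa", which is the subject (agent) — so Q2 → B.
Q3 asks about the direct object; cleft (A) focuses "the oversized affidavit", which is the direct object — so Q3 → A.
Mapping: Q1→C, Q2→B, Q3→A.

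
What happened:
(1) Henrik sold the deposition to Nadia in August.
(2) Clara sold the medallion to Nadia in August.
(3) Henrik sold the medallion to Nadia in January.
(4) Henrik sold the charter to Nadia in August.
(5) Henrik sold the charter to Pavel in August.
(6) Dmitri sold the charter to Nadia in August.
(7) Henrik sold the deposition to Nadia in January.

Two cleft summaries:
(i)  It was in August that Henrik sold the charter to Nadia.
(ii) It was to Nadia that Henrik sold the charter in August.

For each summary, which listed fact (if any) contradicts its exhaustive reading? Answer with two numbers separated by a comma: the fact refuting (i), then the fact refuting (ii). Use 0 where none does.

Summary (i) focuses "in August" (the setting); background Henrik as agent and the charter as thing and Nadia as recipient. No fact matches that background with a different setting, so 0.
Summary (ii) focuses "Nadia" (the recipient); background Henrik as agent and the charter as thing and in August as setting. Fact (5) matches that background with recipient = Pavel — refutes (ii).

0, 5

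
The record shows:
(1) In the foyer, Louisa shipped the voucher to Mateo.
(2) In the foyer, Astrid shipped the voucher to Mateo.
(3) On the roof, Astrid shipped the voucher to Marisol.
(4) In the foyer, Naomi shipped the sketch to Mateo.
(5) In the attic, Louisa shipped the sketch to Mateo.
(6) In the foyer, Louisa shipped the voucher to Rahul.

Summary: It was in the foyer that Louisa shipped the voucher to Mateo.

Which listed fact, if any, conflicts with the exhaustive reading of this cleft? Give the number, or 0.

Focus of the cleft: "in the foyer" (the setting). Presupposed background: Louisa as agent and the voucher as thing and Mateo as recipient.
Exhaustivity: in the foyer is the only setting satisfying that background.
Every other fact differs from the presupposition on some backgrounded slot, so none challenges the exhaustivity.

0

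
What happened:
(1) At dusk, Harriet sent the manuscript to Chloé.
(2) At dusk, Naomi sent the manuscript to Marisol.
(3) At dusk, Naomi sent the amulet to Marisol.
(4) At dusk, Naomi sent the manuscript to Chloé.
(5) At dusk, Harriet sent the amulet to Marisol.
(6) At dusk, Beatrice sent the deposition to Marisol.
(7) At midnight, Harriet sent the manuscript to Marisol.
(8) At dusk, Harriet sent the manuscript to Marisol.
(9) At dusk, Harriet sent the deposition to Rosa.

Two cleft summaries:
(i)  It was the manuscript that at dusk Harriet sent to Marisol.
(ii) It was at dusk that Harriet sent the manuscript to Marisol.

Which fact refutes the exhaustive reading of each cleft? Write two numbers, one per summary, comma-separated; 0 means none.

5, 7

(i): focus "the manuscript". Looking for Harriet as agent and Marisol as recipient and at dusk as setting with some other thing — fact (5) has the amulet there. Refuted.
(ii): focus "at dusk". Looking for Harriet as agent and the manuscript as thing and Marisol as recipient with some other setting — fact (7) has at midnight there. Refuted.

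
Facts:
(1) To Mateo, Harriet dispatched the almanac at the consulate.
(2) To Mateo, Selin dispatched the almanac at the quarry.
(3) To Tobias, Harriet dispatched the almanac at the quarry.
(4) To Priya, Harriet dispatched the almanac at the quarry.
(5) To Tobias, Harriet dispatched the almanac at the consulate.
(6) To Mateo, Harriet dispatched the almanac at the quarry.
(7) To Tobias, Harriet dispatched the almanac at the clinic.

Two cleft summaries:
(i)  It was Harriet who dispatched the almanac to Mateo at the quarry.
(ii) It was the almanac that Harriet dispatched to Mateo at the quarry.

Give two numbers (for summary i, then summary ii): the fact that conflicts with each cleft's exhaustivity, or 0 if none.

(i): focus "Harriet". Looking for same thing, recipient, setting (the almanac / Mateo / at the quarry) with some other agent — fact (2) has Selin there. Refuted.
(ii): focus "the almanac". No fact shares same agent, recipient, setting (Harriet / Mateo / at the quarry) with a different thing. 0.

2, 0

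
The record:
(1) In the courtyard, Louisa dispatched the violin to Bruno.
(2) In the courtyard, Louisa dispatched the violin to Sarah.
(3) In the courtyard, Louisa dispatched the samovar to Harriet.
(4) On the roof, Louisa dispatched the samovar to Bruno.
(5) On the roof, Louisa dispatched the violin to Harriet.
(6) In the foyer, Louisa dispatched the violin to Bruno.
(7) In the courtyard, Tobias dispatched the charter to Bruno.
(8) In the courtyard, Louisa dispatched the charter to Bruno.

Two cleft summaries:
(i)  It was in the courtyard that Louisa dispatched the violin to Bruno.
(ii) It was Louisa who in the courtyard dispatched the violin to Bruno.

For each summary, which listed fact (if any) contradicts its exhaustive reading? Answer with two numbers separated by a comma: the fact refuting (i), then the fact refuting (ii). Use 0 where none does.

Summary (i) focuses "in the courtyard" (the setting); background same agent, thing, recipient (Louisa / the violin / Bruno). Fact (6) matches that background with setting = in the foyer — refutes (i).
Summary (ii) focuses "Louisa" (the agent); background same thing, recipient, setting (the violin / Bruno / in the courtyard). No fact matches that background with a different agent, so 0.

6, 0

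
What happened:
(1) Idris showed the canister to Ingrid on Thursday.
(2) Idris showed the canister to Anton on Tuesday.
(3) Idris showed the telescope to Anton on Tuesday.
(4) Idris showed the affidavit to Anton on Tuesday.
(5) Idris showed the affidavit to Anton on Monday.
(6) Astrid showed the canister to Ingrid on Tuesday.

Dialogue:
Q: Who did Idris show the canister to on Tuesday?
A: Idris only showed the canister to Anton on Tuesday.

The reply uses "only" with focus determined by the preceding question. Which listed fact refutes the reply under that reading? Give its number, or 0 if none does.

Answering "Who did ... to ...?" puts focus on the recipient — here, "Anton".
"Only" then excludes alternative recipients while the background — same agent, thing, setting (Idris / the canister / on Tuesday) — is held fixed.
No fact keeps same agent, thing, setting (Idris / the canister / on Tuesday) while changing the recipient; every other fact differs on something backgrounded. The reply stands.
(Fact (3) would refute a reading with focus on the thing — but that is not what the question asks.)

0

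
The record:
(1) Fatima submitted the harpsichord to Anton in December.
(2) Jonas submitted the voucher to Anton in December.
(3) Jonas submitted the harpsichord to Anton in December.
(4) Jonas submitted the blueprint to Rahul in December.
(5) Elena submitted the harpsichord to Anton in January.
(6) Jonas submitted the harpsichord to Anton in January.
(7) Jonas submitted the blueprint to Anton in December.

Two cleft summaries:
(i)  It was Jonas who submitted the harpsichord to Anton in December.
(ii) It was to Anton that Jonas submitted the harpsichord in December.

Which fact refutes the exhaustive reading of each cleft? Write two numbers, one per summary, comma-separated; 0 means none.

1, 0

Summary (i) focuses "Jonas" (the agent); background same thing, recipient, setting (the harpsichord / Anton / in December). Fact (1) matches that background with agent = Fatima — refutes (i).
Summary (ii) focuses "Anton" (the recipient); background same agent, thing, setting (Jonas / the harpsichord / in December). No fact matches that background with a different recipient, so 0.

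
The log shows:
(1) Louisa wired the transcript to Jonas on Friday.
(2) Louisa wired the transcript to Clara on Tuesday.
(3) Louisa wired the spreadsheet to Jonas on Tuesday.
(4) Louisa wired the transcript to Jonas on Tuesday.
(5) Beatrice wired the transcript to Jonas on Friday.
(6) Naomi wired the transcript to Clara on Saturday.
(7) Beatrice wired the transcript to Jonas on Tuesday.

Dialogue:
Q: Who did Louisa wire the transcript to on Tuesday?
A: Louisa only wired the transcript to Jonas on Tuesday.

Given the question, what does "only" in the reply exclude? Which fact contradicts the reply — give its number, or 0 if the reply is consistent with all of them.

Answering "Who did ... to ...?" puts focus on the recipient — here, "Jonas".
So "only" ranges over recipients; the rest (same agent, thing, setting (Louisa / the transcript / on Tuesday)) is presupposed.
Fact (2) shares the background with a different recipient (Clara) — counterexample.
(Fact (1) would refute a reading with focus on the setting — but that is not what the question asks.)

2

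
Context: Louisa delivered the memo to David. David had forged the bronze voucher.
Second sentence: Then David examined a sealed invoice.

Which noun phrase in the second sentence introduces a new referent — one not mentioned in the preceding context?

"David" in the second sentence is given — already mentioned in the context.
"a sealed invoice" has no antecedent in the context; it is discourse-new (the indefinite article also signals a new referent).

a sealed invoice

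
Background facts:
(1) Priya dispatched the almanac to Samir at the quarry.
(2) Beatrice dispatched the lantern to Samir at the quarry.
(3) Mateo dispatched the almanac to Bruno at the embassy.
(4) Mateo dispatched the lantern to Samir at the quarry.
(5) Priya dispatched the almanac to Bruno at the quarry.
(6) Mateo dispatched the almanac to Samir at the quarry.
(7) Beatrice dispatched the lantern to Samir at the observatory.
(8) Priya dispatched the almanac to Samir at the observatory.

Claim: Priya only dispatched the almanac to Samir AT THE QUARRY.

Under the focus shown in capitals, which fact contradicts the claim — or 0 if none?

8

Focus (in capitals) is "at the quarry" — the setting. "Only" excludes alternative settings while holding fixed agent = Priya, thing = the almanac, recipient = Samir.
Fact (8) matches on agent = Priya, thing = the almanac, recipient = Samir, but has setting = at the observatory instead. That refutes the claim.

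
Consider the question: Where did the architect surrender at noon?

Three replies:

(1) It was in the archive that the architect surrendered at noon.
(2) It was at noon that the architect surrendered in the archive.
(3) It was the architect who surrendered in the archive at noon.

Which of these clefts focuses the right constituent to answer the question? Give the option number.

The question word "where" targets the location.
Option (1) clefts "in the archive" — that matches what the question asks about.
Option (2) clefts "at noon" — the time, not what was asked.
Option (3) clefts "the architect" — the subject (agent), not what was asked.
So the congruent reply is (1).

1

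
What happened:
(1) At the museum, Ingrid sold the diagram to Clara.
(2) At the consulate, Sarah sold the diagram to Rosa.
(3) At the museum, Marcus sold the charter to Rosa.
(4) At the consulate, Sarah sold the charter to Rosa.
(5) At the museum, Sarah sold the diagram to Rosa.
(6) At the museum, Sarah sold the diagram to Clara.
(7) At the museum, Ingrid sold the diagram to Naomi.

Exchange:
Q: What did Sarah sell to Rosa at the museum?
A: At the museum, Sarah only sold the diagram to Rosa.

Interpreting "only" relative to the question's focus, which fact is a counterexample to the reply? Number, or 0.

0

Answering "What did ...?" puts focus on the thing — here, "the diagram".
So "only" ranges over things; the rest (same agent, recipient, setting (Sarah / Rosa / at the museum)) is presupposed.
No fact keeps same agent, recipient, setting (Sarah / Rosa / at the museum) while changing the thing; every other fact differs on something backgrounded. The reply stands.
(Fact (6) would refute a reading with focus on the recipient — but that is not what the question asks.)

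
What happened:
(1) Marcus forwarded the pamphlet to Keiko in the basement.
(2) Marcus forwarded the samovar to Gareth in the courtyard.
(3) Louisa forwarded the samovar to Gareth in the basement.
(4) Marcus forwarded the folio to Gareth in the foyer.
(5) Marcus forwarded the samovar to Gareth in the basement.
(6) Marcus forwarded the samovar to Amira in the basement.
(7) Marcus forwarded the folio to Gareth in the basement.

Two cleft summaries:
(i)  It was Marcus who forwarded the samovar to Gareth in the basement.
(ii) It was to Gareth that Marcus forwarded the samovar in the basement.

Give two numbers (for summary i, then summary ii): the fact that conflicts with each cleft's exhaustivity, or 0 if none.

3, 6

(i): focus "Marcus". Looking for thing = the samovar, recipient = Gareth, setting = in the basement with some other agent — fact (3) has Louisa there. Refuted.
(ii): focus "Gareth". Looking for agent = Marcus, thing = the samovar, setting = in the basement with some other recipient — fact (6) has Amira there. Refuted.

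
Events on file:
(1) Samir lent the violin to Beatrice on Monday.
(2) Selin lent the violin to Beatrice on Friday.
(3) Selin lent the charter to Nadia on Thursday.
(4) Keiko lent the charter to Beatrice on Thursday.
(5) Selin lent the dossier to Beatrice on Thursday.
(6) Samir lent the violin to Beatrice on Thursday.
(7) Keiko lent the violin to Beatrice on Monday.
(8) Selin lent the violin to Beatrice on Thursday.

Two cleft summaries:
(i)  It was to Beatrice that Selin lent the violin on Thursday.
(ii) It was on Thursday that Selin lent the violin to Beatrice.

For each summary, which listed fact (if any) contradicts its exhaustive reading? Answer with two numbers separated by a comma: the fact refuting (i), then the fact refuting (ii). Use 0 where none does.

(i): focus "Beatrice". No fact shares Selin as agent and the violin as thing and on Thursday as setting with a different recipient. 0.
(ii): focus "on Thursday". Looking for Selin as agent and the violin as thing and Beatrice as recipient with some other setting — fact (2) has on Friday there. Refuted.

0, 2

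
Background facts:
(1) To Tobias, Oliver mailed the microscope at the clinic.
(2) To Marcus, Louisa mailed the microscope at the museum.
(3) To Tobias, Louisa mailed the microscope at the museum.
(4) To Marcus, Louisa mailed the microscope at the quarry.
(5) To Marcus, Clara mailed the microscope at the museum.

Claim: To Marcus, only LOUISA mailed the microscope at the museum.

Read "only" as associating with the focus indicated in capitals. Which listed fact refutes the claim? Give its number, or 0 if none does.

5

Focus (in capitals) is "Louisa" — the agent. "Only" excludes alternative agents while holding fixed thing = the microscope, recipient = Marcus, setting = at the museum.
Fact (5) matches on thing = the microscope, recipient = Marcus, setting = at the museum, but has agent = Clara instead. That refutes the claim.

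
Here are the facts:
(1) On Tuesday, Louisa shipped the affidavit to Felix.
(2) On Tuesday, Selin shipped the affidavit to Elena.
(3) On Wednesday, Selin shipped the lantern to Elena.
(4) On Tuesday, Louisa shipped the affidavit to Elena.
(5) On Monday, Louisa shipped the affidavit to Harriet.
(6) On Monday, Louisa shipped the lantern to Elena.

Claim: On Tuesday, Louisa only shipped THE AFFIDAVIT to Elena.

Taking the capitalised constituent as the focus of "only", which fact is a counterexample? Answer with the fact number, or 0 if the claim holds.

0

The capitals mark "the affidavit" as focus. So "only" rules out other things, with the rest (same agent, recipient, setting (Louisa / Elena / on Tuesday)) as background.
No fact matches same agent, recipient, setting (Louisa / Elena / on Tuesday) with a different thing — every other fact differs on at least one backgrounded slot. So no fact refutes it.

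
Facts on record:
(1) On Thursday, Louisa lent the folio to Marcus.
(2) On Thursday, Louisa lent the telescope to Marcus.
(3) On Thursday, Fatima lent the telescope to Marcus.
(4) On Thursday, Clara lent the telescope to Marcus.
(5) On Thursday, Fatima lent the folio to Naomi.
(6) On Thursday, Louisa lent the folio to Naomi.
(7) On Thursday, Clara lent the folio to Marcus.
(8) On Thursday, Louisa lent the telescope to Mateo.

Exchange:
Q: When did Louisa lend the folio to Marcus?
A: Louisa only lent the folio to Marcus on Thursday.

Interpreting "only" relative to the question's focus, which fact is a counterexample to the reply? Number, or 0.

The question "When did ...?" targets the setting, so in the reply the focus falls on "on Thursday".
"Only" then excludes alternative settings while the background — same agent, thing, recipient (Louisa / the folio / Marcus) — is held fixed.
No fact keeps same agent, thing, recipient (Louisa / the folio / Marcus) while changing the setting; every other fact differs on something backgrounded. The reply stands.
(Fact (2) would refute a reading with focus on the thing — but that is not what the question asks.)

0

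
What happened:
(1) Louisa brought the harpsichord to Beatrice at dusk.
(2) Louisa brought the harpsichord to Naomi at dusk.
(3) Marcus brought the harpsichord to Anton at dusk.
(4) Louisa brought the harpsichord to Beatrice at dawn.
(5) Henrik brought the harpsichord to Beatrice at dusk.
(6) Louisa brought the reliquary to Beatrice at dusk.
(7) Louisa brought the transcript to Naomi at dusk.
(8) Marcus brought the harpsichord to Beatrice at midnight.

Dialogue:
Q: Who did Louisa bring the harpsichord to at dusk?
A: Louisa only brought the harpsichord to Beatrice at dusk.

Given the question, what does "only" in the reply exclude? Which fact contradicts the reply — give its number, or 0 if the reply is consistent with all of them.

Answering "Who did ... to ...?" puts focus on the recipient — here, "Beatrice".
So "only" ranges over recipients; the rest (Louisa as agent and the harpsichord as thing and at dusk as setting) is presupposed.
Fact (2) shares the background with a different recipient (Naomi) — counterexample.
(Fact (4) would refute a reading with focus on the setting — but that is not what the question asks.)

2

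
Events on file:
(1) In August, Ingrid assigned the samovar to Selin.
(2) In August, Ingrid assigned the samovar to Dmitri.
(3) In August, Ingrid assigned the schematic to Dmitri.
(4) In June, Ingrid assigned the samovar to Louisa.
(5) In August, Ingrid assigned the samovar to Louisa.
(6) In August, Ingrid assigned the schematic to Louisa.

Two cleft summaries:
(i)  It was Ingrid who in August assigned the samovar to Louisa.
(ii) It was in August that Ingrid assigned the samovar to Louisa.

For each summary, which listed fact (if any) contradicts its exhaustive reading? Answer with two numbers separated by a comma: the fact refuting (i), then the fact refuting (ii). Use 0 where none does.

0, 4

(i): focus "Ingrid". No fact shares same thing, recipient, setting (the samovar / Louisa / in August) with a different agent. 0.
(ii): focus "in August". Looking for same agent, thing, recipient (Ingrid / the samovar / Louisa) with some other setting — fact (4) has in June there. Refuted.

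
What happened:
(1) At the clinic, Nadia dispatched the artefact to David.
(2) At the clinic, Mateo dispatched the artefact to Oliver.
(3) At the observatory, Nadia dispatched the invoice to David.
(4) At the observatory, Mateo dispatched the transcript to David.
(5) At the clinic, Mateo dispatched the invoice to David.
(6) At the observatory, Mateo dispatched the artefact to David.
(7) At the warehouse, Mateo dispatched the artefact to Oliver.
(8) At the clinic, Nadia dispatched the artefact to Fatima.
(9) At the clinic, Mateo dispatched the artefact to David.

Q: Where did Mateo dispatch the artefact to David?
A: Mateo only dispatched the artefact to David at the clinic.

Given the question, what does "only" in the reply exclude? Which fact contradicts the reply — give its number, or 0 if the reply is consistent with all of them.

6

Answering "Where did ...?" puts focus on the setting — here, "at the clinic".
So "only" ranges over settings; the rest (Mateo as agent and the artefact as thing and David as recipient) is presupposed.
Fact (6) keeps Mateo as agent and the artefact as thing and David as recipient but has setting = at the observatory; that refutes the reply.
(Fact (2) would refute a reading with focus on the recipient — but that is not what the question asks.)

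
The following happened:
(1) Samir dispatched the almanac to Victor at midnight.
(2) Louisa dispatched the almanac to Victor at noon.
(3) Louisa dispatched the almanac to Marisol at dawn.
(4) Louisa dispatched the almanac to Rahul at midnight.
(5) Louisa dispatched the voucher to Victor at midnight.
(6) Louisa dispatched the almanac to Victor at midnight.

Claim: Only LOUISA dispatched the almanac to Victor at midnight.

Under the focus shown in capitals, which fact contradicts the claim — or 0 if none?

The capitals mark "Louisa" as focus. So "only" rules out other agents, with the rest (same thing, recipient, setting (the almanac / Victor / at midnight)) as background.
Fact (1) shares the background but differs in agent (Samir) — a counterexample.

1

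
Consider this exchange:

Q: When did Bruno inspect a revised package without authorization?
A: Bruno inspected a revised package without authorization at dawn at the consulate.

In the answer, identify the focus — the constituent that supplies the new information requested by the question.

The wh-word "when" asks about the time.
In the answer, "Bruno", "a revised package" and "without authorization" are given — repeated from the question.
"at the consulate" is also new, but it specifies the location, which is not what the question asks about — so it is not the focus.
The constituent filling the time gap is "at dawn"; that is the focus.

at dawn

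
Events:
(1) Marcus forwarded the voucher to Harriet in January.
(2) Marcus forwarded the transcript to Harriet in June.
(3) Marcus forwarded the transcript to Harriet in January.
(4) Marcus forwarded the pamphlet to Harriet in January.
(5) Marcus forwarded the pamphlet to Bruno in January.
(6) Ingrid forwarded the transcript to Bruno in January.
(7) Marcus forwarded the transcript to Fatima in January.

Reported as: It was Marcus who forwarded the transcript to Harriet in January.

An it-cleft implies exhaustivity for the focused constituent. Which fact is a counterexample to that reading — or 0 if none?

Focus of the cleft: "Marcus" (the agent). Presupposed background: same thing, recipient, setting (the transcript / Harriet / in January).
The exhaustive reading says no other agent fits that background.
Every other fact differs from the presupposition on some backgrounded slot, so none challenges the exhaustivity.

0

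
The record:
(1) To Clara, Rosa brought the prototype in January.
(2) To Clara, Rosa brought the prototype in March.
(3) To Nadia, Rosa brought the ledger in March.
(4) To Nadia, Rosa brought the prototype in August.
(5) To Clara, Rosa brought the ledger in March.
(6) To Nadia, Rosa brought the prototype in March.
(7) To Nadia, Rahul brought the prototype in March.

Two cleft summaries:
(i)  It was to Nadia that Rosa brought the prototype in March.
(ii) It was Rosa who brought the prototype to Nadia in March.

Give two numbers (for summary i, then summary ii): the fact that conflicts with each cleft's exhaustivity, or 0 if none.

2, 7

Summary (i) focuses "Nadia" (the recipient); background agent = Rosa, thing = the prototype, setting = in March. Fact (2) matches that background with recipient = Clara — refutes (i).
Summary (ii) focuses "Rosa" (the agent); background thing = the prototype, recipient = Nadia, setting = in March. Fact (7) matches that background with agent = Rahul — refutes (ii).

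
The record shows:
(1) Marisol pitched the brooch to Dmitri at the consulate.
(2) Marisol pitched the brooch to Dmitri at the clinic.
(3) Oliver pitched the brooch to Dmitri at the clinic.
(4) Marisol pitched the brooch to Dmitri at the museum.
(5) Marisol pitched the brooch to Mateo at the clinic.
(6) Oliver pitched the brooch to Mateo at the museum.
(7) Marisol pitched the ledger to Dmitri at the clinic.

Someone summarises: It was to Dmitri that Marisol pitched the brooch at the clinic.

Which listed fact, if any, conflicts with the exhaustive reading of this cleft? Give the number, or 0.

Focus of the cleft: "Dmitri" (the recipient). Presupposed background: same agent, thing, setting (Marisol / the brooch / at the clinic).
Exhaustivity: Dmitri is the only recipient satisfying that background.
Fact (5) shares the background but with recipient = Mateo; exhaustivity is violated.

5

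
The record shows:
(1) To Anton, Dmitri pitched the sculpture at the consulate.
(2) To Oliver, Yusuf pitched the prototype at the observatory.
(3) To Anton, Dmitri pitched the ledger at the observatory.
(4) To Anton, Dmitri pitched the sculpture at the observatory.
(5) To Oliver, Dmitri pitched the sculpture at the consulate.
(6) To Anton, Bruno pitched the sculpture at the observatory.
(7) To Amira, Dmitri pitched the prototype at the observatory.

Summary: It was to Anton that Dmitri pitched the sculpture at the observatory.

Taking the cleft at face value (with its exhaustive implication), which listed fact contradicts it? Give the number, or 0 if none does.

0

Focus of the cleft: "Anton" (the recipient). Presupposed background: same agent, thing, setting (Dmitri / the sculpture / at the observatory).
Exhaustivity: Anton is the only recipient satisfying that background.
Every other fact differs from the presupposition on some backgrounded slot, so none challenges the exhaustivity.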